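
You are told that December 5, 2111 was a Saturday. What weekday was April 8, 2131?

From December 5, 2111 to December 5, 2130: 19 years, of which 5 contain a Feb 29 — 14×365 + 5×366 = 6940 days.
December 2130: 31 − 5 = 26 days remain.
Then January (31), February 2131 (28), March (31): 31 + 28 + 31 = 90 days.
April 1–8, 2131: 8 days.
Residual: 124 days.
Total: 7064 days.
7064 mod 7 = 1, so 1 day after Saturday is Sunday.

Sunday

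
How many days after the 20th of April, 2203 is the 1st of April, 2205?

April 2203: 30 − 20 = 10 days remain.
Then 23 full months totalling 701 days.
April 1, 2205: 1 day.
Total: 10 + 701 + 1 = 712 days.

712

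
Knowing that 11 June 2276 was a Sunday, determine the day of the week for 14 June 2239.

Friday

Count forward from the earlier date (June 14, 2239) to the later (June 11, 2276):
Day-of-year of June 14, 2239: 165.
Day-of-year of June 11, 2276: 163.
2239 has 365 days, so 365 − 165 = 200 days remain in 2239.
Full years 2240–2275: 27 common + 9 leap = 27×365 + 9×366 = 13149 days.
Total: 200 + 13149 + 163 = 13512 days.
13512 mod 7 = 2, so 2 days before Sunday is Friday.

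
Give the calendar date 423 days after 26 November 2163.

22 January 2165

Count 423 days after November 26, 2163:
November 2163: 30 − 26 = 4 days remain.
Then 13 full months totalling 397 days.
January 1–22, 2165: 22 days.
Total: 4 + 397 + 22 = 423 days.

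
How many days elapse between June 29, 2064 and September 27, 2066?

June 29, 2064 → June 29, 2065: 365 days.
June 29, 2065 → June 29, 2066: 365 days.
June 2066: 30 − 29 = 1 day remains.
Then July (31), August (31): 31 + 31 = 62 days.
September 1–27, 2066: 27 days.
Residual: 90 days.
Total: 820 days.

820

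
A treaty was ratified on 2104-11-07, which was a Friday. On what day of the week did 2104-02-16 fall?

Saturday

Count forward from the earlier date (February 16, 2104) to the later (November 7, 2104):
February 2104: 29 − 16 = 13 days remain (2104 is a leap year, so February has 29 days).
Then March (31), April (30), May (31), June (30), July (31), August (31), September (30), October (31): 31 + 30 + 31 + 30 + 31 + 31 + 30 + 31 = 245 days.
November 1–7, 2104: 7 days.
Total: 13 + 245 + 7 = 265 days.
265 mod 7 = 6, so 6 days before Friday is Saturday.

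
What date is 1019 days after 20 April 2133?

3 February 2136

Count 1019 days after April 20, 2133:
April 20, 2133 → April 20, 2134: 365 days.
April 20, 2134 → April 20, 2135: 365 days.
April 2135: 30 − 20 = 10 days remain.
Then 9 full months totalling 276 days.
February 1–3, 2136: 3 days (2136 is a leap year).
Residual: 289 days.
Total: 1019 days.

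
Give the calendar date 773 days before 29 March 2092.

15 February 2090

Count 773 days before March 29, 2092:
Day-of-year of February 15, 2090: 46.
Day-of-year of March 29, 2092: 89.
2090 has 365 days, so 365 − 46 = 319 days remain in 2090.
Full years: 2091: 365. Sum = 365.
Total: 319 + 365 + 89 = 773 days.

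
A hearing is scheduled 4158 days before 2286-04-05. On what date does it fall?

2274-11-16

Count 4158 days before April 5, 2286:
From November 16, 2274 to November 16, 2285: 11 years, of which 3 contain a Feb 29 — 8×365 + 3×366 = 4018 days.
November 2285: 30 − 16 = 14 days remain.
Then December (31), January (31), February 2286 (28), March (31): 31 + 31 + 28 + 31 = 121 days.
April 1–5, 2286: 5 days.
Residual: 140 days.
Total: 4158 days.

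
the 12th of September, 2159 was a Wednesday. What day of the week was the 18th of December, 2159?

Tuesday

September 2159: 30 − 12 = 18 days remain.
Then October (31), November (30): 31 + 30 = 61 days.
December 1–18, 2159: 18 days.
Total: 18 + 61 + 18 = 97 days.
97 mod 7 = 6, so 6 days after Wednesday is Tuesday.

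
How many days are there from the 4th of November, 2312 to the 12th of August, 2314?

November 2312: 30 − 4 = 26 days remain.
Then 20 full months totalling 608 days.
August 1–12, 2314: 12 days.
Total: 26 + 608 + 12 = 646 days.

646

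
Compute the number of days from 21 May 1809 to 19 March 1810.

Day-of-year of May 21, 1809: 141.
Day-of-year of March 19, 1810: 78.
1809 has 365 days, so 365 − 141 = 224 days remain in 1809.
Total: 224 + 78 = 302 days.

302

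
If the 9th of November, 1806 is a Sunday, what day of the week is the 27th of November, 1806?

Within November 1806: 27 − 9 = 18 days.
18 mod 7 = 4, so 4 days after Sunday is Thursday.

Thursday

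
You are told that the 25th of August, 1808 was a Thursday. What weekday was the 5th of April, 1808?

Tuesday

Count forward from the earlier date (April 5, 1808) to the later (August 25, 1808):
April 1808: 30 − 5 = 25 days remain.
Then May (31), June (30), July (31): 31 + 30 + 31 = 92 days.
August 1–25, 1808: 25 days.
Total: 25 + 92 + 25 = 142 days.
142 mod 7 = 2, so 2 days before Thursday is Tuesday.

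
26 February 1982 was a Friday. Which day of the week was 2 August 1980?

Count forward from the earlier date (August 2, 1980) to the later (February 26, 1982):
Day-of-year of August 2, 1980: 215.
Day-of-year of February 26, 1982: 57.
1980 has 366 days, so 366 − 215 = 151 days remain in 1980.
Full years: 1981: 365. Sum = 365.
Total: 151 + 365 + 57 = 573 days.
573 mod 7 = 6, so 6 days before Friday is Saturday.

Saturday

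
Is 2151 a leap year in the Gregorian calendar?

No

2151 is not a leap year.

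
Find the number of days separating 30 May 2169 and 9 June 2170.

375

May 30, 2169 → May 30, 2170: 365 days.
May 2170: 31 − 30 = 1 day remains.
June 1–9, 2170: 9 days.
Residual: 10 days.
Total: 375 days.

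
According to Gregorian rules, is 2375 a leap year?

2375 is not a leap year.

No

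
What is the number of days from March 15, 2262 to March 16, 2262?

1

Within March 2262: 16 − 15 = 1 day.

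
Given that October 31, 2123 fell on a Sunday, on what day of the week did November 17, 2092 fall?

Count forward from the earlier date (November 17, 2092) to the later (October 31, 2123):
From November 17, 2092 to November 17, 2122: 30 years, of which 6 contain a Feb 29 — 24×365 + 6×366 = 10956 days.
(2100 is not a leap year (divisible by 100 but not 400).)
November 2122: 30 − 17 = 13 days remain.
Then 10 full months totalling 304 days.
October 1–31, 2123: 31 days.
Residual: 348 days.
Total: 11304 days.
11304 mod 7 = 6, so 6 days before Sunday is Monday.

Monday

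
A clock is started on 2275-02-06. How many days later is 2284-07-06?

3438

Day-of-year of February 6, 2275: 37.
Day-of-year of July 6, 2284: 188.
2275 has 365 days, so 365 − 37 = 328 days remain in 2275.
Full years 2276–2283: 6 common + 2 leap = 6×365 + 2×366 = 2922 days.
Total: 328 + 2922 + 188 = 3438 days.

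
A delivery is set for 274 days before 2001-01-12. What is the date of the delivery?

2000-04-13

Count 274 days before January 12, 2001:
Day-of-year of April 13, 2000: 104.
Day-of-year of January 12, 2001: 12.
2000 has 366 days, so 366 − 104 = 262 days remain in 2000.
Total: 262 + 12 = 274 days.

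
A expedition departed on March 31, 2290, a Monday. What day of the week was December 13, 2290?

March 2290: 31 − 31 = 0 days remain.
Then April (30), May (31), June (30), July (31), August (31), September (30), October (31), November (30): 30 + 31 + 30 + 31 + 31 + 30 + 31 + 30 = 244 days.
December 1–13, 2290: 13 days.
Total: 0 + 244 + 13 = 257 days.
257 mod 7 = 5, so 5 days after Monday is Saturday.

Saturday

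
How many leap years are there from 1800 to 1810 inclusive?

2

Years divisible by 4 in [1800, 1810]: 1800, 1804, 1808.
Of these, 1800 is divisible by 100 but not 400, so not leap.
Leap years: 3 − 1 = 2.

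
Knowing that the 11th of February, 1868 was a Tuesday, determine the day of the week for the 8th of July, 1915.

Day-of-year of February 11, 1868: 42.
Day-of-year of July 8, 1915: 189.
1868 has 366 days, so 366 − 42 = 324 days remain in 1868.
Full years 1869–1914: 36 common + 10 leap = 36×365 + 10×366 = 16800 days.
Total: 324 + 16800 + 189 = 17313 days.
17313 mod 7 = 2, so 2 days after Tuesday is Thursday.

Thursday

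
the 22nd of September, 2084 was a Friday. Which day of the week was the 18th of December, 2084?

September 2084: 30 − 22 = 8 days remain.
Then October (31), November (30): 31 + 30 = 61 days.
December 1–18, 2084: 18 days.
Total: 8 + 61 + 18 = 87 days.
87 mod 7 = 3, so 3 days after Friday is Monday.

Monday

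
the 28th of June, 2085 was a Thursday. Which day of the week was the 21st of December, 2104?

From June 28, 2085 to June 28, 2104: 19 years, of which 4 contain a Feb 29 — 15×365 + 4×366 = 6939 days.
(2100 is not a leap year (divisible by 100 but not 400).)
June 2104: 30 − 28 = 2 days remain.
Then July (31), August (31), September (30), October (31), November (30): 31 + 31 + 30 + 31 + 30 = 153 days.
December 1–21, 2104: 21 days.
Residual: 176 days.
Total: 7115 days.
7115 mod 7 = 3, so 3 days after Thursday is Sunday.

Sunday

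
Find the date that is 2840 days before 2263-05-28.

2255-08-18

Count 2840 days before May 28, 2263:
From August 18, 2255 to August 18, 2262: 7 years, of which 2 contain a Feb 29 — 5×365 + 2×366 = 2557 days.
August 2262: 31 − 18 = 13 days remain.
Then September (30), October (31), November (30), December (31), January (31), February 2263 (28), March (31), April (30): 30 + 31 + 30 + 31 + 31 + 28 + 31 + 30 = 242 days.
May 1–28, 2263: 28 days.
Residual: 283 days.
Total: 2840 days.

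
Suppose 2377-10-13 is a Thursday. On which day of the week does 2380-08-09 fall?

Day-of-year of October 13, 2377: 286.
Day-of-year of August 9, 2380: 222.
2377 has 365 days, so 365 − 286 = 79 days remain in 2377.
Full years: 2378: 365; 2379: 365. Sum = 730.
Total: 79 + 730 + 222 = 1031 days.
1031 mod 7 = 2, so 2 days after Thursday is Saturday.

Saturday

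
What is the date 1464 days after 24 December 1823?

27 December 1827

Count 1464 days after December 24, 1823:
Day-of-year of December 24, 1823: 358.
Day-of-year of December 27, 1827: 361.
1823 has 365 days, so 365 − 358 = 7 days remain in 1823.
Full years: 1824: 366; 1825: 365; 1826: 365. Sum = 1096.
Total: 7 + 1096 + 361 = 1464 days.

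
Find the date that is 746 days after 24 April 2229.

10 May 2231

Count 746 days after April 24, 2229:
April 2229: 30 − 24 = 6 days remain.
Then 24 full months totalling 730 days.
May 1–10, 2231: 10 days.
Total: 6 + 730 + 10 = 746 days.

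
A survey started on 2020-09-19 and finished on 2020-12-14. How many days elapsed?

86

September 2020: 30 − 19 = 11 days remain.
Then October (31), November (30): 31 + 30 = 61 days.
December 1–14, 2020: 14 days.
Total: 11 + 61 + 14 = 86 days.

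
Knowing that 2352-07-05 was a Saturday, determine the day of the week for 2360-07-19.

From July 5, 2352 to July 5, 2360: 8 years, of which 2 contain a Feb 29 — 6×365 + 2×366 = 2922 days.
Within July 2360: 19 − 5 = 14 days.
Total: 2936 days.
2936 mod 7 = 3, so 3 days after Saturday is Tuesday.

Tuesday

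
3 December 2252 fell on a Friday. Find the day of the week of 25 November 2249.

Count forward from the earlier date (November 25, 2249) to the later (December 3, 2252):
November 25, 2249 → November 25, 2250: 365 days.
November 25, 2250 → November 25, 2251: 365 days.
November 25, 2251 → November 25, 2252: 366 days (2252 is a leap year).
November 2252: 30 − 25 = 5 days remain.
December 1–3, 2252: 3 days.
Residual: 8 days.
Total: 1104 days.
1104 mod 7 = 5, so 5 days before Friday is Sunday.

Sunday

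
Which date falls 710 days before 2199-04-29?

2197-05-19

Count 710 days before April 29, 2199:
Day-of-year of May 19, 2197: 139.
Day-of-year of April 29, 2199: 119.
2197 has 365 days, so 365 − 139 = 226 days remain in 2197.
Full years: 2198: 365. Sum = 365.
Total: 226 + 365 + 119 = 710 days.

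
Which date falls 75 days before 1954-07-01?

1954-04-17

Count 75 days before July 1, 1954:
April 1954: 30 − 17 = 13 days remain.
Then May (31), June (30): 31 + 30 = 61 days.
July 1, 1954: 1 day.
Total: 13 + 61 + 1 = 75 days.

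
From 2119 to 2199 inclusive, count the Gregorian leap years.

Years divisible by 4: 2120, 2124, …, 2196 — 20 in all.
No century exceptions apply. Count: 20.

20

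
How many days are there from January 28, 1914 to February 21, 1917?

Day-of-year of January 28, 1914: 28.
Day-of-year of February 21, 1917: 52.
1914 has 365 days, so 365 − 28 = 337 days remain in 1914.
Full years: 1915: 365; 1916: 366. Sum = 731.
Total: 337 + 731 + 52 = 1120 days.

1120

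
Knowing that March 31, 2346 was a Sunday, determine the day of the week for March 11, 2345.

Sunday

Count forward from the earlier date (March 11, 2345) to the later (March 31, 2346):
March 2345: 31 − 11 = 20 days remain.
Then 11 full months totalling 334 days.
March 1–31, 2346: 31 days.
Total: 20 + 334 + 31 = 385 days.
385 is a multiple of 7, so March 11, 2345 falls on the same weekday: Sunday.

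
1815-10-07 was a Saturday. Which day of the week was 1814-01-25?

Tuesday

Count forward from the earlier date (January 25, 1814) to the later (October 7, 1815):
Day-of-year of January 25, 1814: 25.
Day-of-year of October 7, 1815: 280.
1814 has 365 days, so 365 − 25 = 340 days remain in 1814.
Total: 340 + 280 = 620 days.
620 mod 7 = 4, so 4 days before Saturday is Tuesday.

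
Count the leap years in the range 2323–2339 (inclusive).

Years divisible by 4 in [2323, 2339]: 2324, 2328, 2332, 2336.
No century exceptions apply. Count: 4.

4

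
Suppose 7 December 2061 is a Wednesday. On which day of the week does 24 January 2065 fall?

Saturday

December 7, 2061 → December 7, 2062: 365 days.
December 7, 2062 → December 7, 2063: 365 days.
December 7, 2063 → December 7, 2064: 366 days (2064 is a leap year).
December 2064: 31 − 7 = 24 days remain.
January 1–24, 2065: 24 days.
Residual: 48 days.
Total: 1144 days.
1144 mod 7 = 3, so 3 days after Wednesday is Saturday.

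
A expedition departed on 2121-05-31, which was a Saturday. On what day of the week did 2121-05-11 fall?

Sunday

Count forward from the earlier date (May 11, 2121) to the later (May 31, 2121):
Within May 2121: 31 − 11 = 20 days.
20 mod 7 = 6, so 6 days before Saturday is Sunday.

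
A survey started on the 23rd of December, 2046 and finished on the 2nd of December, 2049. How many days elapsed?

1075

December 23, 2046 → December 23, 2047: 365 days.
December 23, 2047 → December 23, 2048: 366 days (2048 is a leap year).
December 2048: 31 − 23 = 8 days remain.
Then 11 full months totalling 334 days.
December 1–2, 2049: 2 days.
Residual: 344 days.
Total: 1075 days.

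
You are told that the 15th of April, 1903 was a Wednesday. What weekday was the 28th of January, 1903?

Wednesday

Count forward from the earlier date (January 28, 1903) to the later (April 15, 1903):
January 1903: 31 − 28 = 3 days remain.
Then February 1903 (28), March (31): 28 + 31 = 59 days.
April 1–15, 1903: 15 days.
Total: 3 + 59 + 15 = 77 days.
77 is a multiple of 7, so the 28th of January, 1903 falls on the same weekday: Wednesday.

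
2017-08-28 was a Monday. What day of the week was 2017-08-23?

Wednesday

Count forward from the earlier date (August 23, 2017) to the later (August 28, 2017):
Within August 2017: 28 − 23 = 5 days.
5 mod 7 = 5, so 5 days before Monday is Wednesday.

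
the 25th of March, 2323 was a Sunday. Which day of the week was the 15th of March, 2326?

Monday

Day-of-year of March 25, 2323: 84.
Day-of-year of March 15, 2326: 74.
2323 has 365 days, so 365 − 84 = 281 days remain in 2323.
Full years: 2324: 366; 2325: 365. Sum = 731.
Total: 281 + 731 + 74 = 1086 days.
1086 mod 7 = 1, so 1 day after Sunday is Monday.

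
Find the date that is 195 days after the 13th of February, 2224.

the 26th of August, 2224

Count 195 days after February 13, 2224:
February 2224: 29 − 13 = 16 days remain (2224 is a leap year, so February has 29 days).
Then March (31), April (30), May (31), June (30), July (31): 31 + 30 + 31 + 30 + 31 = 153 days.
August 1–26, 2224: 26 days.
Total: 16 + 153 + 26 = 195 days.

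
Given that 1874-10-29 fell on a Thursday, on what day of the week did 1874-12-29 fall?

October 1874: 31 − 29 = 2 days remain.
Then November (30): 30 days.
December 1–29, 1874: 29 days.
Total: 2 + 30 + 29 = 61 days.
61 mod 7 = 5, so 5 days after Thursday is Tuesday.

Tuesday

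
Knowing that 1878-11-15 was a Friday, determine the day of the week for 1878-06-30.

Count forward from the earlier date (June 30, 1878) to the later (November 15, 1878):
June 1878: 30 − 30 = 0 days remain.
Then July (31), August (31), September (30), October (31): 31 + 31 + 30 + 31 = 123 days.
November 1–15, 1878: 15 days.
Total: 0 + 123 + 15 = 138 days.
138 mod 7 = 5, so 5 days before Friday is Sunday.

Sunday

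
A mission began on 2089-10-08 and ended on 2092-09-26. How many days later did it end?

1084

October 8, 2089 → October 8, 2090: 365 days.
October 8, 2090 → October 8, 2091: 365 days.
October 2091: 31 − 8 = 23 days remain.
Then 10 full months totalling 305 days.
September 1–26, 2092: 26 days.
Residual: 354 days.
Total: 1084 days.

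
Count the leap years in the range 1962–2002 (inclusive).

10

Years divisible by 4 in [1962, 2002]: 1964, 1968, 1972, 1976, 1980, 1984, 1988, 1992, 1996, 2000.
2000 is divisible by 400, so still leap.
No century exceptions apply. Count: 10.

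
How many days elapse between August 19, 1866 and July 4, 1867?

319

August 1866: 31 − 19 = 12 days remain.
Then 10 full months totalling 303 days.
July 1–4, 1867: 4 days.
Total: 12 + 303 + 4 = 319 days.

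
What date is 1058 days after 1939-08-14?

1942-07-07

Count 1058 days after August 14, 1939:
August 14, 1939 → August 14, 1940: 366 days (1940 is a leap year).
August 14, 1940 → August 14, 1941: 365 days.
August 1941: 31 − 14 = 17 days remain.
Then 10 full months totalling 303 days.
July 1–7, 1942: 7 days.
Residual: 327 days.
Total: 1058 days.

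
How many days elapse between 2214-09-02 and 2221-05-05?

Day-of-year of September 2, 2214: 245.
Day-of-year of May 5, 2221: 125.
2214 has 365 days, so 365 − 245 = 120 days remain in 2214.
Full years: 2215: 365; 2216: 366; 2217: 365; 2218: 365; 2219: 365; 2220: 366. Sum = 2192.
Total: 120 + 2192 + 125 = 2437 days.

2437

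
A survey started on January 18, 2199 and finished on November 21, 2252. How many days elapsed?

Day-of-year of January 18, 2199: 18.
Day-of-year of November 21, 2252: 326.
2199 has 365 days, so 365 − 18 = 347 days remain in 2199.
Full years 2200–2251: 40 common + 12 leap = 40×365 + 12×366 = 18992 days.
Total: 347 + 18992 + 326 = 19665 days.

19665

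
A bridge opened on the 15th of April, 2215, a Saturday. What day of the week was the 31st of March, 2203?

Thursday

Count forward from the earlier date (March 31, 2203) to the later (April 15, 2215):
From March 31, 2203 to March 31, 2215: 12 years, of which 3 contain a Feb 29 — 9×365 + 3×366 = 4383 days.
March 2215: 31 − 31 = 0 days remain.
April 1–15, 2215: 15 days.
Residual: 15 days.
Total: 4398 days.
4398 mod 7 = 2, so 2 days before Saturday is Thursday.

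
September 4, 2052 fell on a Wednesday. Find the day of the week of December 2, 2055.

Thursday

September 4, 2052 → September 4, 2053: 365 days.
September 4, 2053 → September 4, 2054: 365 days.
September 4, 2054 → September 4, 2055: 365 days.
September 2055: 30 − 4 = 26 days remain.
Then October (31), November (30): 31 + 30 = 61 days.
December 1–2, 2055: 2 days.
Residual: 89 days.
Total: 1184 days.
1184 mod 7 = 1, so 1 day after Wednesday is Thursday.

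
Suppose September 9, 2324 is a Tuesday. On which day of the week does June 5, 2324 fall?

Count forward from the earlier date (June 5, 2324) to the later (September 9, 2324):
June 2324: 30 − 5 = 25 days remain.
Then July (31), August (31): 31 + 31 = 62 days.
September 1–9, 2324: 9 days.
Total: 25 + 62 + 9 = 96 days.
96 mod 7 = 5, so 5 days before Tuesday is Thursday.

Thursday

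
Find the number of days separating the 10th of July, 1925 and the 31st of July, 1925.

Within July 1925: 31 − 10 = 21 days.

21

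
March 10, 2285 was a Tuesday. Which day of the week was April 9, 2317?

Monday

From March 10, 2285 to March 10, 2317: 32 years, of which 7 contain a Feb 29 — 25×365 + 7×366 = 11687 days.
(2300 is not a leap year (divisible by 100 but not 400).)
March 2317: 31 − 10 = 21 days remain.
April 1–9, 2317: 9 days.
Residual: 30 days.
Total: 11717 days.
11717 mod 7 = 6, so 6 days after Tuesday is Monday.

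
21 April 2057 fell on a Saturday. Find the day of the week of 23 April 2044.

Count forward from the earlier date (April 23, 2044) to the later (April 21, 2057):
From April 23, 2044 to April 23, 2056: 12 years, of which 3 contain a Feb 29 — 9×365 + 3×366 = 4383 days.
April 2056: 30 − 23 = 7 days remain.
Then 11 full months totalling 335 days.
April 1–21, 2057: 21 days.
Residual: 363 days.
Total: 4746 days.
4746 is a multiple of 7, so 23 April 2044 falls on the same weekday: Saturday.

Saturday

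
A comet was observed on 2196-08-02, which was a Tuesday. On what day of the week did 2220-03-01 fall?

From August 2, 2196 to August 2, 2219: 23 years, of which 4 contain a Feb 29 — 19×365 + 4×366 = 8399 days.
(2200 is not a leap year (divisible by 100 but not 400).)
August 2219: 31 − 2 = 29 days remain.
Then September (30), October (31), November (30), December (31), January (31), February 2220 (29): 30 + 31 + 30 + 31 + 31 + 29 = 182 days.
March 1, 2220: 1 day.
Residual: 212 days.
Total: 8611 days.
8611 mod 7 = 1, so 1 day after Tuesday is Wednesday.

Wednesday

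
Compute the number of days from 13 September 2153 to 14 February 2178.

8920

From September 13, 2153 to September 13, 2177: 24 years, of which 6 contain a Feb 29 — 18×365 + 6×366 = 8766 days.
September 2177: 30 − 13 = 17 days remain.
Then October (31), November (30), December (31), January (31): 31 + 30 + 31 + 31 = 123 days.
February 1–14, 2178: 14 days (2178 is not a leap year).
Residual: 154 days.
Total: 8920 days.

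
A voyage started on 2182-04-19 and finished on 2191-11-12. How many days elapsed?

From April 19, 2182 to April 19, 2191: 9 years, of which 2 contain a Feb 29 — 7×365 + 2×366 = 3287 days.
April 2191: 30 − 19 = 11 days remain.
Then May (31), June (30), July (31), August (31), September (30), October (31): 31 + 30 + 31 + 31 + 30 + 31 = 184 days.
November 1–12, 2191: 12 days.
Residual: 207 days.
Total: 3494 days.

3494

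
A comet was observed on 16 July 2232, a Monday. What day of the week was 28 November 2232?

Wednesday

July 2232: 31 − 16 = 15 days remain.
Then August (31), September (30), October (31): 31 + 30 + 31 = 92 days.
November 1–28, 2232: 28 days.
Total: 15 + 92 + 28 = 135 days.
135 mod 7 = 2, so 2 days after Monday is Wednesday.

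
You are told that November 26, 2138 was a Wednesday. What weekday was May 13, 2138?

Count forward from the earlier date (May 13, 2138) to the later (November 26, 2138):
May 2138: 31 − 13 = 18 days remain.
Then June (30), July (31), August (31), September (30), October (31): 30 + 31 + 31 + 30 + 31 = 153 days.
November 1–26, 2138: 26 days.
Total: 18 + 153 + 26 = 197 days.
197 mod 7 = 1, so 1 day before Wednesday is Tuesday.

Tuesday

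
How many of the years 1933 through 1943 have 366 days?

Years divisible by 4 in [1933, 1943]: 1936, 1940.
No century exceptions apply. Count: 2.

2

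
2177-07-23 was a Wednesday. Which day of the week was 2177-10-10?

Friday

July 2177: 31 − 23 = 8 days remain.
Then August (31), September (30): 31 + 30 = 61 days.
October 1–10, 2177: 10 days.
Total: 8 + 61 + 10 = 79 days.
79 mod 7 = 2, so 2 days after Wednesday is Friday.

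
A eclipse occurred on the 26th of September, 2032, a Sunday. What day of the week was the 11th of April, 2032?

Sunday

Count forward from the earlier date (April 11, 2032) to the later (September 26, 2032):
April 2032: 30 − 11 = 19 days remain.
Then May (31), June (30), July (31), August (31): 31 + 30 + 31 + 31 = 123 days.
September 1–26, 2032: 26 days.
Total: 19 + 123 + 26 = 168 days.
168 is a multiple of 7, so the 11th of April, 2032 falls on the same weekday: Sunday.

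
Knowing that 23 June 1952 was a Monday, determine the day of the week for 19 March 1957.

Tuesday

June 23, 1952 → June 23, 1953: 365 days.
June 23, 1953 → June 23, 1954: 365 days.
June 23, 1954 → June 23, 1955: 365 days.
June 23, 1955 → June 23, 1956: 366 days (1956 is a leap year).
June 1956: 30 − 23 = 7 days remain.
Then July (31), August (31), September (30), October (31), November (30), December (31), January (31), February 1957 (28): 31 + 31 + 30 + 31 + 30 + 31 + 31 + 28 = 243 days.
March 1–19, 1957: 19 days.
Residual: 269 days.
Total: 1730 days.
1730 mod 7 = 1, so 1 day after Monday is Tuesday.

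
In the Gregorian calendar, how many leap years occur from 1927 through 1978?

Years divisible by 4: 1928, 1932, …, 1976 — 13 in all.
No century exceptions apply. Count: 13.

13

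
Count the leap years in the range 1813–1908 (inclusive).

Years divisible by 4: 1816, 1820, …, 1908 — 24 in all.
Of these, 1900 is divisible by 100 but not 400, so not leap.
Leap years: 24 − 1 = 23.

23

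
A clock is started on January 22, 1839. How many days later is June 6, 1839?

January 1839: 31 − 22 = 9 days remain.
Then February 1839 (28), March (31), April (30), May (31): 28 + 31 + 30 + 31 = 120 days.
June 1–6, 1839: 6 days.
Total: 9 + 120 + 6 = 135 days.

135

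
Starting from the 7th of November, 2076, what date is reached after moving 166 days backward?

the 25th of May, 2076

Count 166 days before November 7, 2076:
May 2076: 31 − 25 = 6 days remain.
Then June (30), July (31), August (31), September (30), October (31): 30 + 31 + 31 + 30 + 31 = 153 days.
November 1–7, 2076: 7 days.
Total: 6 + 153 + 7 = 166 days.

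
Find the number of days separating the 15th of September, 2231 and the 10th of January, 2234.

848

September 15, 2231 → September 15, 2232: 366 days (2232 is a leap year).
September 15, 2232 → September 15, 2233: 365 days.
September 2233: 30 − 15 = 15 days remain.
Then October (31), November (30), December (31): 31 + 30 + 31 = 92 days.
January 1–10, 2234: 10 days.
Residual: 117 days.
Total: 848 days.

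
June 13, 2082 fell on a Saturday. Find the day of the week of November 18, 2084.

Saturday

June 13, 2082 → June 13, 2083: 365 days.
June 13, 2083 → June 13, 2084: 366 days (2084 is a leap year).
June 2084: 30 − 13 = 17 days remain.
Then July (31), August (31), September (30), October (31): 31 + 31 + 30 + 31 = 123 days.
November 1–18, 2084: 18 days.
Residual: 158 days.
Total: 889 days.
889 is a multiple of 7, so November 18, 2084 falls on the same weekday: Saturday.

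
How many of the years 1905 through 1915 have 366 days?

2

Years divisible by 4 in [1905, 1915]: 1908, 1912.
No century exceptions apply. Count: 2.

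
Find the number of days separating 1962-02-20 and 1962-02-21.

Within February 1962: 21 − 20 = 1 day.

1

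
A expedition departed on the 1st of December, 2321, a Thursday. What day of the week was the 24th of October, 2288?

Count forward from the earlier date (October 24, 2288) to the later (December 1, 2321):
Day-of-year of October 24, 2288: 298.
Day-of-year of December 1, 2321: 335.
2288 has 366 days, so 366 − 298 = 68 days remain in 2288.
Full years 2289–2320: 25 common + 7 leap = 25×365 + 7×366 = 11687 days.
Total: 68 + 11687 + 335 = 12090 days.
12090 mod 7 = 1, so 1 day before Thursday is Wednesday.

Wednesday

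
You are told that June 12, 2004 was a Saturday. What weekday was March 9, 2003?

Sunday

Count forward from the earlier date (March 9, 2003) to the later (June 12, 2004):
March 2003: 31 − 9 = 22 days remain.
Then 14 full months totalling 427 days.
June 1–12, 2004: 12 days.
Total: 22 + 427 + 12 = 461 days.
461 mod 7 = 6, so 6 days before Saturday is Sunday.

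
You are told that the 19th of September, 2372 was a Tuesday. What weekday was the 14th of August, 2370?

Friday

Count forward from the earlier date (August 14, 2370) to the later (September 19, 2372):
August 2370: 31 − 14 = 17 days remain.
Then 24 full months totalling 731 days.
September 1–19, 2372: 19 days.
Total: 17 + 731 + 19 = 767 days.
767 mod 7 = 4, so 4 days before Tuesday is Friday.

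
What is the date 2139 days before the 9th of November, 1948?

the 1st of January, 1943

Count 2139 days before November 9, 1948:
Day-of-year of January 1, 1943: 1.
Day-of-year of November 9, 1948: 314.
1943 has 365 days, so 365 − 1 = 364 days remain in 1943.
Full years: 1944: 366; 1945: 365; 1946: 365; 1947: 365. Sum = 1461.
Total: 364 + 1461 + 314 = 2139 days.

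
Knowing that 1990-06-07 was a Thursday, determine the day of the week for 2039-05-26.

Thursday

Day-of-year of June 7, 1990: 158.
Day-of-year of May 26, 2039: 146.
1990 has 365 days, so 365 − 158 = 207 days remain in 1990.
Full years 1991–2038: 36 common + 12 leap = 36×365 + 12×366 = 17532 days.
Total: 207 + 17532 + 146 = 17885 days.
17885 is a multiple of 7, so 2039-05-26 falls on the same weekday: Thursday.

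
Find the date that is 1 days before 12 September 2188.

11 September 2188

Count 1 days before September 12, 2188:
Within September 2188: 12 − 11 = 1 day.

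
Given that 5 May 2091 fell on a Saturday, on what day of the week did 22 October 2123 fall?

Day-of-year of May 5, 2091: 125.
Day-of-year of October 22, 2123: 295.
2091 has 365 days, so 365 − 125 = 240 days remain in 2091.
Full years 2092–2122: 24 common + 7 leap = 24×365 + 7×366 = 11322 days.
Total: 240 + 11322 + 295 = 11857 days.
11857 mod 7 = 6, so 6 days after Saturday is Friday.

Friday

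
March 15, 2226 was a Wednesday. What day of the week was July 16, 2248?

Sunday

From March 15, 2226 to March 15, 2248: 22 years, of which 6 contain a Feb 29 — 16×365 + 6×366 = 8036 days.
March 2248: 31 − 15 = 16 days remain.
Then April (30), May (31), June (30): 30 + 31 + 30 = 91 days.
July 1–16, 2248: 16 days.
Residual: 123 days.
Total: 8159 days.
8159 mod 7 = 4, so 4 days after Wednesday is Sunday.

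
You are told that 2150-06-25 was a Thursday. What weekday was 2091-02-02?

Friday

Count forward from the earlier date (February 2, 2091) to the later (June 25, 2150):
From February 2, 2091 to February 2, 2150: 59 years, of which 14 contain a Feb 29 — 45×365 + 14×366 = 21549 days.
(2100 is not a leap year (divisible by 100 but not 400).)
February 2150: 28 − 2 = 26 days remain (2150 is not a leap year, so February has 28 days).
Then March (31), April (30), May (31): 31 + 30 + 31 = 92 days.
June 1–25, 2150: 25 days.
Residual: 143 days.
Total: 21692 days.
21692 mod 7 = 6, so 6 days before Thursday is Friday.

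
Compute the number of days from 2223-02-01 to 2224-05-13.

Day-of-year of February 1, 2223: 32.
Day-of-year of May 13, 2224: 134.
2223 has 365 days, so 365 − 32 = 333 days remain in 2223.
Total: 333 + 134 = 467 days.

467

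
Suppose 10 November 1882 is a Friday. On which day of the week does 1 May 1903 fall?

Friday

Day-of-year of November 10, 1882: 314.
Day-of-year of May 1, 1903: 121.
1882 has 365 days, so 365 − 314 = 51 days remain in 1882.
Full years 1883–1902: 16 common + 4 leap = 16×365 + 4×366 = 7304 days.
Total: 51 + 7304 + 121 = 7476 days.
7476 is a multiple of 7, so 1 May 1903 falls on the same weekday: Friday.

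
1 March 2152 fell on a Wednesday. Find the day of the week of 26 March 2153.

Monday

March 2152: 31 − 1 = 30 days remain.
Then 11 full months totalling 334 days.
March 1–26, 2153: 26 days.
Total: 30 + 334 + 26 = 390 days.
390 mod 7 = 5, so 5 days after Wednesday is Monday.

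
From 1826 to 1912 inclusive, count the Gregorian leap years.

21

Years divisible by 4: 1828, 1832, …, 1912 — 22 in all.
Of these, 1900 is divisible by 100 but not 400, so not leap.
Leap years: 22 − 1 = 21.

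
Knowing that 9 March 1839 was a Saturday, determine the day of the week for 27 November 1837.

Count forward from the earlier date (November 27, 1837) to the later (March 9, 1839):
November 1837: 30 − 27 = 3 days remain.
Then 15 full months totalling 455 days.
March 1–9, 1839: 9 days.
Total: 3 + 455 + 9 = 467 days.
467 mod 7 = 5, so 5 days before Saturday is Monday.

Monday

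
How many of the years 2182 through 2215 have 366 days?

7

Years divisible by 4 in [2182, 2215]: 2184, 2188, 2192, 2196, 2200, 2204, 2208, 2212.
Of these, 2200 is divisible by 100 but not 400, so not leap.
Leap years: 8 − 1 = 7.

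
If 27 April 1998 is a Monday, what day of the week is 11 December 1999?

April 1998: 30 − 27 = 3 days remain.
Then 19 full months totalling 579 days.
December 1–11, 1999: 11 days.
Total: 3 + 579 + 11 = 593 days.
593 mod 7 = 5, so 5 days after Monday is Saturday.

Saturday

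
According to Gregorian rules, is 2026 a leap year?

2026 is not a leap year.

No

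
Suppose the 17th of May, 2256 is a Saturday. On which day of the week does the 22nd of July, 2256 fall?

May 2256: 31 − 17 = 14 days remain.
Then June (30): 30 days.
July 1–22, 2256: 22 days.
Total: 14 + 30 + 22 = 66 days.
66 mod 7 = 3, so 3 days after Saturday is Tuesday.

Tuesday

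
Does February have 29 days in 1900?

1900 is not a leap year (divisible by 100 but not 400).

No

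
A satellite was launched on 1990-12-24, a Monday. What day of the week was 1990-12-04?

Tuesday

Count forward from the earlier date (December 4, 1990) to the later (December 24, 1990):
Within December 1990: 24 − 4 = 20 days.
20 mod 7 = 6, so 6 days before Monday is Tuesday.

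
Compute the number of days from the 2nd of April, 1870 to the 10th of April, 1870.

Within April 1870: 10 − 2 = 8 days.

8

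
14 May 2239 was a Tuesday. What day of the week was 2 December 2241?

Thursday

May 14, 2239 → May 14, 2240: 366 days (2240 is a leap year).
May 14, 2240 → May 14, 2241: 365 days.
May 2241: 31 − 14 = 17 days remain.
Then June (30), July (31), August (31), September (30), October (31), November (30): 30 + 31 + 31 + 30 + 31 + 30 = 183 days.
December 1–2, 2241: 2 days.
Residual: 202 days.
Total: 933 days.
933 mod 7 = 2, so 2 days after Tuesday is Thursday.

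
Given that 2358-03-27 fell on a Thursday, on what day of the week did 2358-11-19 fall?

March 2358: 31 − 27 = 4 days remain.
Then April (30), May (31), June (30), July (31), August (31), September (30), October (31): 30 + 31 + 30 + 31 + 31 + 30 + 31 = 214 days.
November 1–19, 2358: 19 days.
Total: 4 + 214 + 19 = 237 days.
237 mod 7 = 6, so 6 days after Thursday is Wednesday.

Wednesday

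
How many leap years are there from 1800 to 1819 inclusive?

Years divisible by 4 in [1800, 1819]: 1800, 1804, 1808, 1812, 1816.
Of these, 1800 is divisible by 100 but not 400, so not leap.
Leap years: 5 − 1 = 4.

4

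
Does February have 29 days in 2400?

2400 is a leap year (divisible by 400).

Yes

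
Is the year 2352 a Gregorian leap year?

2352 is a leap year.

Yes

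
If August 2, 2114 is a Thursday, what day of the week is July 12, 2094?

Count forward from the earlier date (July 12, 2094) to the later (August 2, 2114):
Day-of-year of July 12, 2094: 193.
Day-of-year of August 2, 2114: 214.
2094 has 365 days, so 365 − 193 = 172 days remain in 2094.
Full years 2095–2113: 15 common + 4 leap = 15×365 + 4×366 = 6939 days.
Total: 172 + 6939 + 214 = 7325 days.
7325 mod 7 = 3, so 3 days before Thursday is Monday.

Monday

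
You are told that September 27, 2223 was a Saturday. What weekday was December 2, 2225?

September 27, 2223 → September 27, 2224: 366 days (2224 is a leap year).
September 27, 2224 → September 27, 2225: 365 days.
September 2225: 30 − 27 = 3 days remain.
Then October (31), November (30): 31 + 30 = 61 days.
December 1–2, 2225: 2 days.
Residual: 66 days.
Total: 797 days.
797 mod 7 = 6, so 6 days after Saturday is Friday.

Friday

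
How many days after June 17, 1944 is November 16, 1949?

Day-of-year of June 17, 1944: 169.
Day-of-year of November 16, 1949: 320.
1944 has 366 days, so 366 − 169 = 197 days remain in 1944.
Full years: 1945: 365; 1946: 365; 1947: 365; 1948: 366. Sum = 1461.
Total: 197 + 1461 + 320 = 1978 days.

1978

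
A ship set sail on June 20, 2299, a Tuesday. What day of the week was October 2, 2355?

Day-of-year of June 20, 2299: 171.
Day-of-year of October 2, 2355: 275.
2299 has 365 days, so 365 − 171 = 194 days remain in 2299.
Full years 2300–2354: 42 common + 13 leap = 42×365 + 13×366 = 20088 days.
Total: 194 + 20088 + 275 = 20557 days.
20557 mod 7 = 5, so 5 days after Tuesday is Sunday.

Sunday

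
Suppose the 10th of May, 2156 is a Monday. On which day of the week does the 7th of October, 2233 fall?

From May 10, 2156 to May 10, 2233: 77 years, of which 18 contain a Feb 29 — 59×365 + 18×366 = 28123 days.
(2200 is not a leap year (divisible by 100 but not 400).)
May 2233: 31 − 10 = 21 days remain.
Then June (30), July (31), August (31), September (30): 30 + 31 + 31 + 30 = 122 days.
October 1–7, 2233: 7 days.
Residual: 150 days.
Total: 28273 days.
28273 is a multiple of 7, so the 7th of October, 2233 falls on the same weekday: Monday.

Monday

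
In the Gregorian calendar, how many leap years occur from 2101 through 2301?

Years divisible by 4: 2104, 2108, …, 2300 — 50 in all.
Of these, 2200, 2300 are divisible by 100 but not 400, so not leap.
Leap years: 50 − 2 = 48.

48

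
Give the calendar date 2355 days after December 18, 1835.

May 30, 1842

Count 2355 days after December 18, 1835:
Day-of-year of December 18, 1835: 352.
Day-of-year of May 30, 1842: 150.
1835 has 365 days, so 365 − 352 = 13 days remain in 1835.
Full years: 1836: 366; 1837: 365; 1838: 365; 1839: 365; 1840: 366; 1841: 365. Sum = 2192.
Total: 13 + 2192 + 150 = 2355 days.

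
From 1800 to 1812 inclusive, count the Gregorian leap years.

Years divisible by 4 in [1800, 1812]: 1800, 1804, 1808, 1812.
Of these, 1800 is divisible by 100 but not 400, so not leap.
Leap years: 4 − 1 = 3.

3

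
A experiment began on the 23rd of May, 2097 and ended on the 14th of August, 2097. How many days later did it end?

83

May 2097: 31 − 23 = 8 days remain.
Then June (30), July (31): 30 + 31 = 61 days.
August 1–14, 2097: 14 days.
Total: 8 + 61 + 14 = 83 days.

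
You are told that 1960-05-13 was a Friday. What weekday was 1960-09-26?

May 1960: 31 − 13 = 18 days remain.
Then June (30), July (31), August (31): 30 + 31 + 31 = 92 days.
September 1–26, 1960: 26 days.
Total: 18 + 92 + 26 = 136 days.
136 mod 7 = 3, so 3 days after Friday is Monday.

Monday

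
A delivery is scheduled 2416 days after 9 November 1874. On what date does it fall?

21 June 1881

Count 2416 days after November 9, 1874:
November 9, 1874 → November 9, 1875: 365 days.
November 9, 1875 → November 9, 1876: 366 days (1876 is a leap year).
November 9, 1876 → November 9, 1877: 365 days.
November 9, 1877 → November 9, 1878: 365 days.
November 9, 1878 → November 9, 1879: 365 days.
November 9, 1879 → November 9, 1880: 366 days (1880 is a leap year).
November 1880: 30 − 9 = 21 days remain.
Then December (31), January (31), February 1881 (28), March (31), April (30), May (31): 31 + 31 + 28 + 31 + 30 + 31 = 182 days.
June 1–21, 1881: 21 days.
Residual: 224 days.
Total: 2416 days.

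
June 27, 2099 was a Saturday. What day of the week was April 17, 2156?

Saturday

From June 27, 2099 to June 27, 2155: 56 years, of which 13 contain a Feb 29 — 43×365 + 13×366 = 20453 days.
(2100 is not a leap year (divisible by 100 but not 400).)
June 2155: 30 − 27 = 3 days remain.
Then 9 full months totalling 275 days.
April 1–17, 2156: 17 days.
Residual: 295 days.
Total: 20748 days.
20748 is a multiple of 7, so April 17, 2156 falls on the same weekday: Saturday.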